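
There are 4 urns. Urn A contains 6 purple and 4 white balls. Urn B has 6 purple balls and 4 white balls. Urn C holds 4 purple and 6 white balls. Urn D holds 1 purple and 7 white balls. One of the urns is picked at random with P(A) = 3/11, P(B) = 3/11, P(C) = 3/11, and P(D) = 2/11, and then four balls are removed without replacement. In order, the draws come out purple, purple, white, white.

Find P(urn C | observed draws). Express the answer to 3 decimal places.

Compute the likelihood of the observed sequence for each case: P(data | urn A) = (6/10)(5/9)(4/8)(3/7) = 1/14; P(data | urn B) = (6/10)(5/9)(4/8)(3/7) = 1/14; P(data | urn C) = (4/10)(3/9)(6/8)(5/7) = 1/14; P(data | urn D) = (1/8)(0/7) = 0.
The prior-weighted likelihoods are 3/11 · 1/14 = 3/154, 3/11 · 1/14 = 3/154, 3/11 · 1/14 = 3/154, 2/11 · 0 = 0; these sum to 9/154.
Therefore the posterior P(urn C | data) = (3/154) / (9/154) = 1/3.

0.333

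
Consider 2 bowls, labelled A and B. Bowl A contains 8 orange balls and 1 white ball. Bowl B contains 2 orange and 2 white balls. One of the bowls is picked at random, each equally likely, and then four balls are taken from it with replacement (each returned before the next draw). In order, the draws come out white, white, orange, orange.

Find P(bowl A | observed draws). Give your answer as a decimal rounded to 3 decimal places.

0.135

The likelihood of the observed sequence under each hypothesis: P(data | bowl A) = (1/9)(1/9)(8/9)(8/9) = 0.0097546; P(data | bowl B) = (2/4)(2/4)(2/4)(2/4) = 0.0625.
Weighting by the prior gives 1/2 · 0.0097546 = 0.0048773, 1/2 · 0.0625 = 0.03125; these sum to 0.036127.
So P(bowl A | data) = (0.0048773) / (0.036127) = 0.135.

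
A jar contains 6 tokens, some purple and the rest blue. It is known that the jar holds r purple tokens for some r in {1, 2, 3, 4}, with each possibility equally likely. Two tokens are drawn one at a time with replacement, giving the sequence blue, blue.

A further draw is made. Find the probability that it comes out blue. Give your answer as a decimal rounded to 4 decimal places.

The likelihood of the observed sequence under each hypothesis: P(data | r = 1) = (5/6)(5/6) = 25/36; P(data | r = 2) = (4/6)(4/6) = 4/9; P(data | r = 3) = (3/6)(3/6) = 1/4; P(data | r = 4) = (2/6)(2/6) = 1/9.
Weighting by the prior gives 1/4 · 25/36 = 25/144, 1/4 · 4/9 = 1/9, 1/4 · 1/4 = 1/16, 1/4 · 1/9 = 1/36; with total 3/8.
Normalising, the posterior is P(r = 1 | data) = 25/54, P(r = 2 | data) = 8/27, P(r = 3 | data) = 1/6, P(r = 4 | data) = 2/27.
The predictive probability is P(blue next | data) = (5/6)(25/54) + (2/3)(8/27) + (1/2)(1/6) + (1/3)(2/27) = 56/81.

0.6914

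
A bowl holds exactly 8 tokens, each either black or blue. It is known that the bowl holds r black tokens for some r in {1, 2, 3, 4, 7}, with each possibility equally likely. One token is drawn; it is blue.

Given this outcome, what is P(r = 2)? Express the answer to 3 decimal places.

0.261

Under each hypothesis, the probability of this draw is: P(data | r = 1) = (7/8) = 7/8; P(data | r = 2) = (6/8) = 3/4; P(data | r = 3) = (5/8) = 5/8; P(data | r = 4) = (4/8) = 1/2; P(data | r = 7) = (1/8) = 1/8.
Multiplying each by its prior: 1/5 · 7/8 = 7/40, 1/5 · 3/4 = 3/20, 1/5 · 5/8 = 1/8, 1/5 · 1/2 = 1/10, 1/5 · 1/8 = 1/40; summing to 23/40.
Therefore the posterior P(r = 2 | data) = (3/20) / (23/40) = 6/23.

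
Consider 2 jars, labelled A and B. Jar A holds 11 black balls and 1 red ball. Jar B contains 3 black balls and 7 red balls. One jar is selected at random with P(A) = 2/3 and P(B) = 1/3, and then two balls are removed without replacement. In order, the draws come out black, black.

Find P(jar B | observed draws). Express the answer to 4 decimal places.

Compute the likelihood of the observed sequence for each case: P(data | jar A) = (11/12)(10/11) = 5/6; P(data | jar B) = (3/10)(2/9) = 1/15.
Weighting by the prior gives 2/3 · 5/6 = 5/9, 1/3 · 1/15 = 1/45; summing to 26/45.
So P(jar B | data) = (1/45) / (26/45) = 1/26.

0.0385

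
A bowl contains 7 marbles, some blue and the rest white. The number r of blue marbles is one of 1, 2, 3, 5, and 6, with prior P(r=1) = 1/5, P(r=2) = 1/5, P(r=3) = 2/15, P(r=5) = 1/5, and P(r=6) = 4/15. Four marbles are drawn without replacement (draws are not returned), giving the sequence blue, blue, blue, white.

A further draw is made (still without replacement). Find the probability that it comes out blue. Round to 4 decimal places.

0.8108

For each hypothesis, P(data | H) works out to: P(data | r = 1) = (1/7)(0/6) = 0; P(data | r = 2) = (2/7)(1/6)(0/5) = 0; P(data | r = 3) = (3/7)(2/6)(1/5)(4/4) = 1/35; P(data | r = 5) = (5/7)(4/6)(3/5)(2/4) = 1/7; P(data | r = 6) = (6/7)(5/6)(4/5)(1/4) = 1/7.
Weighting by the prior gives 1/5 · 0 = 0, 1/5 · 0 = 0, 2/15 · 1/35 = 2/525, 1/5 · 1/7 = 1/35, 4/15 · 1/7 = 4/105; with total 37/525.
Dividing through by the total gives posterior P(r = 1 | data) = 0, P(r = 2 | data) = 0, P(r = 3 | data) = 2/37, P(r = 5 | data) = 15/37, P(r = 6 | data) = 20/37.
Averaging over the posterior, P(blue next | data) = (0)(2/37) + (2/3)(15/37) + (1)(20/37) = 30/37.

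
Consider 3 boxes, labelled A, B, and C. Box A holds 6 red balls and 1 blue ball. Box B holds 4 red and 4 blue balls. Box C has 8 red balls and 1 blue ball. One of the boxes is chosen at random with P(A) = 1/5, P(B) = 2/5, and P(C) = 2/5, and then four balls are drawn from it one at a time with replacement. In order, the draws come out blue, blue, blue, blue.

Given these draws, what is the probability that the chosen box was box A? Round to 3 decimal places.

The likelihood of the observed sequence under each hypothesis: P(data | box A) = (1/7)(1/7)(1/7)(1/7) = 0.00041649; P(data | box B) = (4/8)(4/8)(4/8)(4/8) = 0.0625; P(data | box C) = (1/9)(1/9)(1/9)(1/9) = 0.00015242.
The prior-weighted likelihoods are 1/5 · 0.00041649 = 8.3299e-05, 2/5 · 0.0625 = 0.025, 2/5 · 0.00015242 = 6.0966e-05; these sum to 0.025144.
Hence P(box A | data) = (8.3299e-05) / (0.025144) = 0.0033128.

0.003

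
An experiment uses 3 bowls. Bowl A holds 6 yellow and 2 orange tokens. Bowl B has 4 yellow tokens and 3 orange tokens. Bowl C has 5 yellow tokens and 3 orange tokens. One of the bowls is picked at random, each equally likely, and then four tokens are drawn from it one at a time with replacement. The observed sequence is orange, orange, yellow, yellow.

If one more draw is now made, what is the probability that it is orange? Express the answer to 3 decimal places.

Compute the likelihood of the observed sequence for each case: P(data | bowl A) = (2/8)(2/8)(6/8)(6/8) = 0.035156; P(data | bowl B) = (3/7)(3/7)(4/7)(4/7) = 0.059975; P(data | bowl C) = (3/8)(3/8)(5/8)(5/8) = 0.054932.
Multiplying each by its prior: 1/3 · 0.035156 = 0.011719, 1/3 · 0.059975 = 0.019992, 1/3 · 0.054932 = 0.018311; these sum to 0.050021.
Dividing through by the total gives posterior P(bowl A | data) = 0.23428, P(bowl B | data) = 0.39967, P(bowl C | data) = 0.36606.
The predictive probability is P(orange next | data) = (1/4)(0.23428) + (3/7)(0.39967) + (3/8)(0.36606) = 0.36713.

0.367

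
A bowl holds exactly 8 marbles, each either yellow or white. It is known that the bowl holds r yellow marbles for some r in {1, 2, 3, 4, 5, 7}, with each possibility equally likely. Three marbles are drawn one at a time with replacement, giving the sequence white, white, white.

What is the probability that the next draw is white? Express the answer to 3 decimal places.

Compute the likelihood of the observed sequence for each case: P(data | r = 1) = (7/8)(7/8)(7/8) = 0.66992; P(data | r = 2) = (6/8)(6/8)(6/8) = 0.42188; P(data | r = 3) = (5/8)(5/8)(5/8) = 0.24414; P(data | r = 4) = (4/8)(4/8)(4/8) = 0.125; P(data | r = 5) = (3/8)(3/8)(3/8) = 0.052734; P(data | r = 7) = (1/8)(1/8)(1/8) = 0.0019531.
Weighting by the prior gives 1/6 · 0.66992 = 0.11165, 1/6 · 0.42188 = 0.070312, 1/6 · 0.24414 = 0.04069, 1/6 · 0.125 = 0.020833, 1/6 · 0.052734 = 0.0087891, 1/6 · 0.0019531 = 0.00032552; these sum to 0.2526.
Dividing through by the total gives posterior P(r = 1 | data) = 0.44201, P(r = 2 | data) = 0.27835, P(r = 3 | data) = 0.16108, P(r = 4 | data) = 0.082474, P(r = 5 | data) = 0.034794, P(r = 7 | data) = 0.0012887.
So P(white next | data) = Σ P(white next | H) P(H | data) = (7/8)(0.44201) + (3/4)(0.27835) + (5/8)(0.16108) + (1/2)(0.082474) + (3/8)(0.034794) + (1/8)(0.0012887) = 0.75064.

0.751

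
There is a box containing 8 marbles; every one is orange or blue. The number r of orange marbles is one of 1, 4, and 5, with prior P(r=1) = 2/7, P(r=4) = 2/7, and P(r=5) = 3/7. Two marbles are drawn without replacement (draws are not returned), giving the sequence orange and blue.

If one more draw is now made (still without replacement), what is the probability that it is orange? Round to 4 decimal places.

Under each hypothesis, the probability of the observed sequence is: P(data | r = 1) = (1/8)(7/7) = 1/8; P(data | r = 4) = (4/8)(4/7) = 2/7; P(data | r = 5) = (5/8)(3/7) = 15/56.
Weighting by the prior gives 2/7 · 1/8 = 1/28, 2/7 · 2/7 = 4/49, 3/7 · 15/56 = 45/392; these sum to 13/56.
Normalising, the posterior is P(r = 1 | data) = 2/13, P(r = 4 | data) = 32/91, P(r = 5 | data) = 45/91.
So P(orange next | data) = Σ P(orange next | H) P(H | data) = (0)(2/13) + (1/2)(32/91) + (2/3)(45/91) = 46/91.

0.5055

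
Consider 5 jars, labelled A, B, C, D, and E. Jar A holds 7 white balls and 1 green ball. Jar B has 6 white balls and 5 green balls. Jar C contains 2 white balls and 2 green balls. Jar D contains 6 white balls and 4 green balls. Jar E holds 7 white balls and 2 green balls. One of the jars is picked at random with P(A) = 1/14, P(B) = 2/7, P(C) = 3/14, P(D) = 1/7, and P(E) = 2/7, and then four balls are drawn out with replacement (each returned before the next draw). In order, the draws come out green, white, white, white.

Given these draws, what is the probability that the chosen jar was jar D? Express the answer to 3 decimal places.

Compute the likelihood of the observed sequence for each case: P(data | jar A) = (1/8)(7/8)(7/8)(7/8) = 0.08374; P(data | jar B) = (5/11)(6/11)(6/11)(6/11) = 0.073765; P(data | jar C) = (2/4)(2/4)(2/4)(2/4) = 0.0625; P(data | jar D) = (4/10)(6/10)(6/10)(6/10) = 0.0864; P(data | jar E) = (2/9)(7/9)(7/9)(7/9) = 0.10456.
Multiplying each by its prior: 1/14 · 0.08374 = 0.0059814, 2/7 · 0.073765 = 0.021076, 3/14 · 0.0625 = 0.013393, 1/7 · 0.0864 = 0.012343, 2/7 · 0.10456 = 0.029873; summing to 0.082666.
So P(jar D | data) = (0.012343) / (0.082666) = 0.14931.

0.149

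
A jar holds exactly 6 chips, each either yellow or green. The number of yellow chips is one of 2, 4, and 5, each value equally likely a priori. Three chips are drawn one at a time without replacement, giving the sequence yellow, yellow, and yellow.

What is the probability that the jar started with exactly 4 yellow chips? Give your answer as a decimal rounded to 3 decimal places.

0.286

For each hypothesis, P(data | H) works out to: P(data | r = 2) = (2/6)(1/5)(0/4) = 0; P(data | r = 4) = (4/6)(3/5)(2/4) = 1/5; P(data | r = 5) = (5/6)(4/5)(3/4) = 1/2.
Weighting by the prior gives 1/3 · 0 = 0, 1/3 · 1/5 = 1/15, 1/3 · 1/2 = 1/6; with total 7/30.
Hence P(r = 4 | data) = (1/15) / (7/30) = 2/7.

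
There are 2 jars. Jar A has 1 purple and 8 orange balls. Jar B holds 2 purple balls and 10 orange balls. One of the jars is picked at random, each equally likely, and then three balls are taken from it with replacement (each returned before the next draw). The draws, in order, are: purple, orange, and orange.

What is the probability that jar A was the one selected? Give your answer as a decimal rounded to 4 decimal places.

0.4313

The likelihood of the observed sequence under each hypothesis: P(data | jar A) = (1/9)(8/9)(8/9) = 0.087791; P(data | jar B) = (2/12)(10/12)(10/12) = 0.11574.
The prior-weighted likelihoods are 1/2 · 0.087791 = 0.043896, 1/2 · 0.11574 = 0.05787; with total 0.10177.
By Bayes' rule, P(jar A | data) = (0.043896) / (0.10177) = 0.43134.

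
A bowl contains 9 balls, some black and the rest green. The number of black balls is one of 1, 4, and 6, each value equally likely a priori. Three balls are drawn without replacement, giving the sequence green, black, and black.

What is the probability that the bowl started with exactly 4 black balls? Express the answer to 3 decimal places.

0.400

The likelihood of the observed sequence under each hypothesis: P(data | r = 1) = (8/9)(1/8)(0/7) = 0; P(data | r = 4) = (5/9)(4/8)(3/7) = 5/42; P(data | r = 6) = (3/9)(6/8)(5/7) = 5/28.
Multiplying each by its prior: 1/3 · 0 = 0, 1/3 · 5/42 = 5/126, 1/3 · 5/28 = 5/84; with total 25/252.
Hence P(r = 4 | data) = (5/126) / (25/252) = 2/5.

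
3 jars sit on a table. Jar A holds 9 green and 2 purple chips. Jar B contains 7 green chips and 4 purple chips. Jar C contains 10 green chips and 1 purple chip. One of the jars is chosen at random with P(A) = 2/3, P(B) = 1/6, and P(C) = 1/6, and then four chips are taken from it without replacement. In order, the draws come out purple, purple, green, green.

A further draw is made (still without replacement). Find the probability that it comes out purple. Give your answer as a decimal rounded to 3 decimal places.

0.133

The likelihood of the observed sequence under each hypothesis: P(data | jar A) = (2/11)(1/10)(9/9)(8/8) = 1/55; P(data | jar B) = (4/11)(3/10)(7/9)(6/8) = 7/110; P(data | jar C) = (1/11)(0/10) = 0.
Weighting by the prior gives 2/3 · 1/55 = 2/165, 1/6 · 7/110 = 7/660, 1/6 · 0 = 0; with total 1/44.
Normalising, the posterior is P(jar A | data) = 8/15, P(jar B | data) = 7/15, P(jar C | data) = 0.
So P(purple next | data) = Σ P(purple next | H) P(H | data) = (0)(8/15) + (2/7)(7/15) = 2/15.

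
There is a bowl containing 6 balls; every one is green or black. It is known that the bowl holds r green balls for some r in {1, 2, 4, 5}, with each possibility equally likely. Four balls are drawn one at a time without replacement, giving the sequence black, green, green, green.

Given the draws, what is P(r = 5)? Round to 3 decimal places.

0.556

The likelihood of the observed sequence under each hypothesis: P(data | r = 1) = (5/6)(1/5)(0/4) = 0; P(data | r = 2) = (4/6)(2/5)(1/4)(0/3) = 0; P(data | r = 4) = (2/6)(4/5)(3/4)(2/3) = 2/15; P(data | r = 5) = (1/6)(5/5)(4/4)(3/3) = 1/6.
The prior-weighted likelihoods are 1/4 · 0 = 0, 1/4 · 0 = 0, 1/4 · 2/15 = 1/30, 1/4 · 1/6 = 1/24; with total 3/40.
So P(r = 5 | data) = (1/24) / (3/40) = 5/9.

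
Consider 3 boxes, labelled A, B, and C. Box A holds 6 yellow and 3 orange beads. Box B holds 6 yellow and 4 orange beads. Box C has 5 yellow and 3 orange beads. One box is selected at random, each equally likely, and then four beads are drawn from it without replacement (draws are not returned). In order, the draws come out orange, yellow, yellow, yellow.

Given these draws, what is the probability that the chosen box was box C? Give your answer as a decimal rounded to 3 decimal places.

0.333

Under each hypothesis, the probability of the observed sequence is: P(data | box A) = (3/9)(6/8)(5/7)(4/6) = 5/42; P(data | box B) = (4/10)(6/9)(5/8)(4/7) = 2/21; P(data | box C) = (3/8)(5/7)(4/6)(3/5) = 3/28.
Weighting by the prior gives 1/3 · 5/42 = 5/126, 1/3 · 2/21 = 2/63, 1/3 · 3/28 = 1/28; with total 3/28.
By Bayes' rule, P(box C | data) = (1/28) / (3/28) = 1/3.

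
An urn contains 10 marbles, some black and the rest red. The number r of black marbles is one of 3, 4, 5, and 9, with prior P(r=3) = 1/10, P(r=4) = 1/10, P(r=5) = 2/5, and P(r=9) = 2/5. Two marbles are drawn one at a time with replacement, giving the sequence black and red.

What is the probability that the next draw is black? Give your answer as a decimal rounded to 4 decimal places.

0.5431

Compute the likelihood of the observed sequence for each case: P(data | r = 3) = (3/10)(7/10) = 21/100; P(data | r = 4) = (4/10)(6/10) = 6/25; P(data | r = 5) = (5/10)(5/10) = 1/4; P(data | r = 9) = (9/10)(1/10) = 9/100.
The prior-weighted likelihoods are 1/10 · 21/100 = 21/1000, 1/10 · 6/25 = 3/125, 2/5 · 1/4 = 1/10, 2/5 · 9/100 = 9/250; summing to 181/1000.
Dividing through by the total gives posterior P(r = 3 | data) = 0.11602, P(r = 4 | data) = 0.1326, P(r = 5 | data) = 0.55249, P(r = 9 | data) = 0.1989.
Averaging over the posterior, P(black next | data) = (3/10)(0.11602) + (2/5)(0.1326) + (1/2)(0.55249) + (9/10)(0.1989) = 0.54309.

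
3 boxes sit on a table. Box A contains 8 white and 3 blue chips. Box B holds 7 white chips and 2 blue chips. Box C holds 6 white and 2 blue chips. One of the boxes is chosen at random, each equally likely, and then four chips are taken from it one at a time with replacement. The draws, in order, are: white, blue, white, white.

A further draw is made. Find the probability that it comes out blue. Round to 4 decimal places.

0.2483

For each hypothesis, P(data | H) works out to: P(data | box A) = (8/11)(3/11)(8/11)(8/11) = 0.10491; P(data | box B) = (7/9)(2/9)(7/9)(7/9) = 0.10456; P(data | box C) = (6/8)(2/8)(6/8)(6/8) = 0.10547.
The prior-weighted likelihoods are 1/3 · 0.10491 = 0.03497, 1/3 · 0.10456 = 0.034852, 1/3 · 0.10547 = 0.035156; summing to 0.10498.
Normalising, the posterior is P(box A | data) = 0.33312, P(box B | data) = 0.33199, P(box C | data) = 0.33489.
The predictive probability is P(blue next | data) = (3/11)(0.33312) + (2/9)(0.33199) + (1/4)(0.33489) = 0.24835.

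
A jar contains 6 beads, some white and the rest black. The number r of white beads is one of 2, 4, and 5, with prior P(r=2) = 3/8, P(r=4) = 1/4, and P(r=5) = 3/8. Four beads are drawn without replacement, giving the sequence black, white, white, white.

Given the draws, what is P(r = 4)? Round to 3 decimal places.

0.348

For each hypothesis, P(data | H) works out to: P(data | r = 2) = (4/6)(2/5)(1/4)(0/3) = 0; P(data | r = 4) = (2/6)(4/5)(3/4)(2/3) = 2/15; P(data | r = 5) = (1/6)(5/5)(4/4)(3/3) = 1/6.
Weighting by the prior gives 3/8 · 0 = 0, 1/4 · 2/15 = 1/30, 3/8 · 1/6 = 1/16; summing to 23/240.
So P(r = 4 | data) = (1/30) / (23/240) = 8/23.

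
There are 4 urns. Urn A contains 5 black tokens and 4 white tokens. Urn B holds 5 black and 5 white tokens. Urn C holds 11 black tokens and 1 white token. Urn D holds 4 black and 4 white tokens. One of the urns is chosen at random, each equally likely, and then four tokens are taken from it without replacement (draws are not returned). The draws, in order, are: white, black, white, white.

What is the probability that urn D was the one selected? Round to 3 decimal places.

Under each hypothesis, the probability of the observed sequence is: P(data | urn A) = (4/9)(5/8)(3/7)(2/6) = 0.039683; P(data | urn B) = (5/10)(5/9)(4/8)(3/7) = 0.059524; P(data | urn C) = (1/12)(11/11)(0/10) = 0; P(data | urn D) = (4/8)(4/7)(3/6)(2/5) = 0.057143.
The prior-weighted likelihoods are 1/4 · 0.039683 = 0.0099206, 1/4 · 0.059524 = 0.014881, 1/4 · 0 = 0, 1/4 · 0.057143 = 0.014286; these sum to 0.039087.
Hence P(urn D | data) = (0.014286) / (0.039087) = 0.36548.

0.365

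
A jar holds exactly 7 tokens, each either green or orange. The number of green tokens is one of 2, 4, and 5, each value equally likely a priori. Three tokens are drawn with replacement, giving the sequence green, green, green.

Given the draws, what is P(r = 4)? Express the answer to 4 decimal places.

0.3249

Under each hypothesis, the probability of the observed sequence is: P(data | r = 2) = (2/7)(2/7)(2/7) = 0.023324; P(data | r = 4) = (4/7)(4/7)(4/7) = 0.18659; P(data | r = 5) = (5/7)(5/7)(5/7) = 0.36443.
Weighting by the prior gives 1/3 · 0.023324 = 0.0077745, 1/3 · 0.18659 = 0.062196, 1/3 · 0.36443 = 0.12148; these sum to 0.19145.
So P(r = 4 | data) = (0.062196) / (0.19145) = 0.32487.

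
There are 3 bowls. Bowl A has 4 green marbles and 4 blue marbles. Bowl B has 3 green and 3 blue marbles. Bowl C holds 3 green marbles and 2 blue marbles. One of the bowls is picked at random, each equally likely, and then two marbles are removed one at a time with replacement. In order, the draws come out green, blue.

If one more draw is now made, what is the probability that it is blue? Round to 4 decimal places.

0.4676

Under each hypothesis, the probability of the observed sequence is: P(data | bowl A) = (4/8)(4/8) = 1/4; P(data | bowl B) = (3/6)(3/6) = 1/4; P(data | bowl C) = (3/5)(2/5) = 6/25.
The prior-weighted likelihoods are 1/3 · 1/4 = 1/12, 1/3 · 1/4 = 1/12, 1/3 · 6/25 = 2/25; summing to 37/150.
Normalising, the posterior is P(bowl A | data) = 25/74, P(bowl B | data) = 25/74, P(bowl C | data) = 12/37.
So P(blue next | data) = Σ P(blue next | H) P(H | data) = (1/2)(25/74) + (1/2)(25/74) + (2/5)(12/37) = 173/370.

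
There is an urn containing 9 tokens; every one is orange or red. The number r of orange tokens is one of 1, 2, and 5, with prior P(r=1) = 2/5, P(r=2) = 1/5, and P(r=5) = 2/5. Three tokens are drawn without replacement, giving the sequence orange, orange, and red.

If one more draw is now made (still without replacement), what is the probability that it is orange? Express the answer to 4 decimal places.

0.4598

For each hypothesis, P(data | H) works out to: P(data | r = 1) = (1/9)(0/8) = 0; P(data | r = 2) = (2/9)(1/8)(7/7) = 1/36; P(data | r = 5) = (5/9)(4/8)(4/7) = 10/63.
Multiplying each by its prior: 2/5 · 0 = 0, 1/5 · 1/36 = 1/180, 2/5 · 10/63 = 4/63; summing to 29/420.
Normalising, the posterior is P(r = 1 | data) = 0, P(r = 2 | data) = 7/87, P(r = 5 | data) = 80/87.
Averaging over the posterior, P(orange next | data) = (0)(7/87) + (1/2)(80/87) = 40/87.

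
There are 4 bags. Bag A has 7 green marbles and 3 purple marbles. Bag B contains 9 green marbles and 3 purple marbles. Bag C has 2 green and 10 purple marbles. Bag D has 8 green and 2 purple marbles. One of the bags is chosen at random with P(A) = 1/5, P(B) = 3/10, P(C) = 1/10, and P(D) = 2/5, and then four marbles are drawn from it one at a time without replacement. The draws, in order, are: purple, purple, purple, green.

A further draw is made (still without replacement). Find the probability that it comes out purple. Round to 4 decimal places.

For each hypothesis, P(data | H) works out to: P(data | bag A) = (3/10)(2/9)(1/8)(7/7) = 0.0083333; P(data | bag B) = (3/12)(2/11)(1/10)(9/9) = 0.0045455; P(data | bag C) = (10/12)(9/11)(8/10)(2/9) = 0.12121; P(data | bag D) = (2/10)(1/9)(0/8) = 0.
Weighting by the prior gives 1/5 · 0.0083333 = 0.0016667, 3/10 · 0.0045455 = 0.0013636, 1/10 · 0.12121 = 0.012121, 2/5 · 0 = 0; with total 0.015152.
Normalising, the posterior is P(bag A | data) = 0.11, P(bag B | data) = 0.09, P(bag C | data) = 0.8, P(bag D | data) = 0.
So P(purple next | data) = Σ P(purple next | H) P(H | data) = (0)(0.11) + (0)(0.09) + (7/8)(0.8) = 0.7.

0.7000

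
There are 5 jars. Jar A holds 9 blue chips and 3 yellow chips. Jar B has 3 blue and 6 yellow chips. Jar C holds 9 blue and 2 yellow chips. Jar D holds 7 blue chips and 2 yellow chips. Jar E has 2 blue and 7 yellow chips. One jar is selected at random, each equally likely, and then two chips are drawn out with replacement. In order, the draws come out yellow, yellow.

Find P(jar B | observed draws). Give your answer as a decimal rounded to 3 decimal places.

The likelihood of the observed sequence under each hypothesis: P(data | jar A) = (3/12)(3/12) = 0.0625; P(data | jar B) = (6/9)(6/9) = 0.44444; P(data | jar C) = (2/11)(2/11) = 0.033058; P(data | jar D) = (2/9)(2/9) = 0.049383; P(data | jar E) = (7/9)(7/9) = 0.60494.
Multiplying each by its prior: 1/5 · 0.0625 = 0.0125, 1/5 · 0.44444 = 0.088889, 1/5 · 0.033058 = 0.0066116, 1/5 · 0.049383 = 0.0098765, 1/5 · 0.60494 = 0.12099; these sum to 0.23886.
Hence P(jar B | data) = (0.088889) / (0.23886) = 0.37213.

0.372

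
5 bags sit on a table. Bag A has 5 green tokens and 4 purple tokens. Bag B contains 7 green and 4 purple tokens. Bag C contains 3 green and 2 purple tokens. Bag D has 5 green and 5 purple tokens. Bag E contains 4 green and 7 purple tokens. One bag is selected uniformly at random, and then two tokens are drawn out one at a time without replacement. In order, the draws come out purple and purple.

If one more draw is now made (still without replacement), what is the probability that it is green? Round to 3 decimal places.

0.625

For each hypothesis, P(data | H) works out to: P(data | bag A) = (4/9)(3/8) = 1/6; P(data | bag B) = (4/11)(3/10) = 6/55; P(data | bag C) = (2/5)(1/4) = 1/10; P(data | bag D) = (5/10)(4/9) = 2/9; P(data | bag E) = (7/11)(6/10) = 21/55.
Multiplying each by its prior: 1/5 · 1/6 = 1/30, 1/5 · 6/55 = 6/275, 1/5 · 1/10 = 1/50, 1/5 · 2/9 = 2/45, 1/5 · 21/55 = 21/275; with total 97/495.
The posterior is then P(bag A | data) = 0.1701, P(bag B | data) = 0.11134, P(bag C | data) = 0.10206, P(bag D | data) = 0.2268, P(bag E | data) = 0.38969.
So P(green next | data) = Σ P(green next | H) P(H | data) = (5/7)(0.1701) + (7/9)(0.11134) + (1)(0.10206) + (5/8)(0.2268) + (4/9)(0.38969) = 0.62511.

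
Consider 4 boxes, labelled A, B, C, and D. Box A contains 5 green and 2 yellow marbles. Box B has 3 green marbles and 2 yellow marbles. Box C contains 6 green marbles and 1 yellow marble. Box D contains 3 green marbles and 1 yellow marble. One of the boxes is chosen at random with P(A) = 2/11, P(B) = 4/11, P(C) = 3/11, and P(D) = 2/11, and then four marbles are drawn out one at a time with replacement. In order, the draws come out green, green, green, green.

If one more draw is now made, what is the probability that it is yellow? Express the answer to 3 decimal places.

0.227

For each hypothesis, P(data | H) works out to: P(data | box A) = (5/7)(5/7)(5/7)(5/7) = 0.26031; P(data | box B) = (3/5)(3/5)(3/5)(3/5) = 0.1296; P(data | box C) = (6/7)(6/7)(6/7)(6/7) = 0.53978; P(data | box D) = (3/4)(3/4)(3/4)(3/4) = 0.31641.
The prior-weighted likelihoods are 2/11 · 0.26031 = 0.047329, 4/11 · 0.1296 = 0.047127, 3/11 · 0.53978 = 0.14721, 2/11 · 0.31641 = 0.057528; these sum to 0.2992.
The posterior is then P(box A | data) = 0.15819, P(box B | data) = 0.15751, P(box C | data) = 0.49202, P(box D | data) = 0.19228.
Averaging over the posterior, P(yellow next | data) = (2/7)(0.15819) + (2/5)(0.15751) + (1/7)(0.49202) + (1/4)(0.19228) = 0.22656.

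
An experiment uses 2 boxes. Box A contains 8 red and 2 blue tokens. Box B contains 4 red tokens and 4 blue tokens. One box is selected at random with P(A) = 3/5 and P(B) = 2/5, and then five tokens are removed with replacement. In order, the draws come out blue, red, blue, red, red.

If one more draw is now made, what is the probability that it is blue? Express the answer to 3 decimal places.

0.351

Compute the likelihood of the observed sequence for each case: P(data | box A) = (2/10)(8/10)(2/10)(8/10)(8/10) = 0.02048; P(data | box B) = (4/8)(4/8)(4/8)(4/8)(4/8) = 0.03125.
The prior-weighted likelihoods are 3/5 · 0.02048 = 0.012288, 2/5 · 0.03125 = 0.0125; with total 0.024788.
Dividing through by the total gives posterior P(box A | data) = 0.49572, P(box B | data) = 0.50428.
The predictive probability is P(blue next | data) = (1/5)(0.49572) + (1/2)(0.50428) = 0.35128.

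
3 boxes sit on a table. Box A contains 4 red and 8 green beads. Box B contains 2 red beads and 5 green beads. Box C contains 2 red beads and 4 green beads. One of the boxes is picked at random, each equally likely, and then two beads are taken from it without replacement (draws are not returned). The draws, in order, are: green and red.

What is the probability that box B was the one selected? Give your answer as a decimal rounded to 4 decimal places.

0.3187

Under each hypothesis, the probability of the observed sequence is: P(data | box A) = (8/12)(4/11) = 0.24242; P(data | box B) = (5/7)(2/6) = 0.2381; P(data | box C) = (4/6)(2/5) = 0.26667.
The prior-weighted likelihoods are 1/3 · 0.24242 = 0.080808, 1/3 · 0.2381 = 0.079365, 1/3 · 0.26667 = 0.088889; with total 0.24906.
By Bayes' rule, P(box B | data) = (0.079365) / (0.24906) = 0.31866.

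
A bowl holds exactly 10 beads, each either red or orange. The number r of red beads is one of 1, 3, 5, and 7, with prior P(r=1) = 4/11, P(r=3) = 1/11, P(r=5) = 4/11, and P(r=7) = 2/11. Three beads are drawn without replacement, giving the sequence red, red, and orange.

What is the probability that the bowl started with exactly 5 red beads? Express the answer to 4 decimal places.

Compute the likelihood of the observed sequence for each case: P(data | r = 1) = (1/10)(0/9) = 0; P(data | r = 3) = (3/10)(2/9)(7/8) = 0.058333; P(data | r = 5) = (5/10)(4/9)(5/8) = 0.13889; P(data | r = 7) = (7/10)(6/9)(3/8) = 0.175.
Multiplying each by its prior: 4/11 · 0 = 0, 1/11 · 0.058333 = 0.005303, 4/11 · 0.13889 = 0.050505, 2/11 · 0.175 = 0.031818; these sum to 0.087626.
By Bayes' rule, P(r = 5 | data) = (0.050505) / (0.087626) = 0.57637.

0.5764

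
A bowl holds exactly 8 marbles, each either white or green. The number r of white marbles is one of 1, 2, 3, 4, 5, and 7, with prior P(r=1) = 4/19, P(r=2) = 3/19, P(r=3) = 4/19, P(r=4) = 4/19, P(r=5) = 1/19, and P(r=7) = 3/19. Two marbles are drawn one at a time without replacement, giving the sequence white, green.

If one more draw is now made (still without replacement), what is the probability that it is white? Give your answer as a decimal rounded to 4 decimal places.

The likelihood of the observed sequence under each hypothesis: P(data | r = 1) = (1/8)(7/7) = 0.125; P(data | r = 2) = (2/8)(6/7) = 0.21429; P(data | r = 3) = (3/8)(5/7) = 0.26786; P(data | r = 4) = (4/8)(4/7) = 0.28571; P(data | r = 5) = (5/8)(3/7) = 0.26786; P(data | r = 7) = (7/8)(1/7) = 0.125.
Multiplying each by its prior: 4/19 · 0.125 = 0.026316, 3/19 · 0.21429 = 0.033835, 4/19 · 0.26786 = 0.056391, 4/19 · 0.28571 = 0.06015, 1/19 · 0.26786 = 0.014098, 3/19 · 0.125 = 0.019737; with total 0.21053.
Dividing through by the total gives posterior P(r = 1 | data) = 0.125, P(r = 2 | data) = 0.16071, P(r = 3 | data) = 0.26786, P(r = 4 | data) = 0.28571, P(r = 5 | data) = 0.066964, P(r = 7 | data) = 0.09375.
So P(white next | data) = Σ P(white next | H) P(H | data) = (0)(0.125) + (1/6)(0.16071) + (1/3)(0.26786) + (1/2)(0.28571) + (2/3)(0.066964) + (1)(0.09375) = 0.39732.

0.3973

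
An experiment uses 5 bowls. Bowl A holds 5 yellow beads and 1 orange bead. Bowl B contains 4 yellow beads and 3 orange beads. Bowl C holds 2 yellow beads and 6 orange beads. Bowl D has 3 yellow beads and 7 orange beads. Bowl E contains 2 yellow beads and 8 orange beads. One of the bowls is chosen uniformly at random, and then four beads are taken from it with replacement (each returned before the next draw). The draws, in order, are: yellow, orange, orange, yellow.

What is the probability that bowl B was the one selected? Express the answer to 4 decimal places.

0.3257

Under each hypothesis, the probability of the observed sequence is: P(data | bowl A) = (5/6)(1/6)(1/6)(5/6) = 0.01929; P(data | bowl B) = (4/7)(3/7)(3/7)(4/7) = 0.059975; P(data | bowl C) = (2/8)(6/8)(6/8)(2/8) = 0.035156; P(data | bowl D) = (3/10)(7/10)(7/10)(3/10) = 0.0441; P(data | bowl E) = (2/10)(8/10)(8/10)(2/10) = 0.0256.
Multiplying each by its prior: 1/5 · 0.01929 = 0.003858, 1/5 · 0.059975 = 0.011995, 1/5 · 0.035156 = 0.0070313, 1/5 · 0.0441 = 0.00882, 1/5 · 0.0256 = 0.00512; with total 0.036824.
Hence P(bowl B | data) = (0.011995) / (0.036824) = 0.32574.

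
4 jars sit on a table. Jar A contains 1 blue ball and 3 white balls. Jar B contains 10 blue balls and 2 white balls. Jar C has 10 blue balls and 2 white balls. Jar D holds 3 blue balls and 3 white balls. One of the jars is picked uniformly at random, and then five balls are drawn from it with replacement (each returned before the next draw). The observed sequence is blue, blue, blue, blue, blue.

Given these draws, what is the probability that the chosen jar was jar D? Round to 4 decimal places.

0.0374

The likelihood of the observed sequence under each hypothesis: P(data | jar A) = (1/4)(1/4)(1/4)(1/4)(1/4) = 0.00097656; P(data | jar B) = (10/12)(10/12)(10/12)(10/12)(10/12) = 0.40188; P(data | jar C) = (10/12)(10/12)(10/12)(10/12)(10/12) = 0.40188; P(data | jar D) = (3/6)(3/6)(3/6)(3/6)(3/6) = 0.03125.
Weighting by the prior gives 1/4 · 0.00097656 = 0.00024414, 1/4 · 0.40188 = 0.10047, 1/4 · 0.40188 = 0.10047, 1/4 · 0.03125 = 0.0078125; summing to 0.209.
Therefore the posterior P(jar D | data) = (0.0078125) / (0.209) = 0.037381.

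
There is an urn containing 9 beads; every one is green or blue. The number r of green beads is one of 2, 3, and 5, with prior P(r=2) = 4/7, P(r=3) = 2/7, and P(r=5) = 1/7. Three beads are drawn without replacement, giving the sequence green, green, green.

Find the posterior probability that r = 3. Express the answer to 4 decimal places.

0.1667

Under each hypothesis, the probability of the observed sequence is: P(data | r = 2) = (2/9)(1/8)(0/7) = 0; P(data | r = 3) = (3/9)(2/8)(1/7) = 1/84; P(data | r = 5) = (5/9)(4/8)(3/7) = 5/42.
Multiplying each by its prior: 4/7 · 0 = 0, 2/7 · 1/84 = 1/294, 1/7 · 5/42 = 5/294; summing to 1/49.
So P(r = 3 | data) = (1/294) / (1/49) = 1/6.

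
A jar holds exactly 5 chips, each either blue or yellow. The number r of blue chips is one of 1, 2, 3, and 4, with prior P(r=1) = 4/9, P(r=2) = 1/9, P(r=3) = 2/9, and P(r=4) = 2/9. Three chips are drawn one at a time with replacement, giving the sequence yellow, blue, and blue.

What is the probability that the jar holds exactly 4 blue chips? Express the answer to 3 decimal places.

Compute the likelihood of the observed sequence for each case: P(data | r = 1) = (4/5)(1/5)(1/5) = 0.032; P(data | r = 2) = (3/5)(2/5)(2/5) = 0.096; P(data | r = 3) = (2/5)(3/5)(3/5) = 0.144; P(data | r = 4) = (1/5)(4/5)(4/5) = 0.128.
Multiplying each by its prior: 4/9 · 0.032 = 0.014222, 1/9 · 0.096 = 0.010667, 2/9 · 0.144 = 0.032, 2/9 · 0.128 = 0.028444; summing to 0.085333.
Hence P(r = 4 | data) = (0.028444) / (0.085333) = 0.33333.

0.333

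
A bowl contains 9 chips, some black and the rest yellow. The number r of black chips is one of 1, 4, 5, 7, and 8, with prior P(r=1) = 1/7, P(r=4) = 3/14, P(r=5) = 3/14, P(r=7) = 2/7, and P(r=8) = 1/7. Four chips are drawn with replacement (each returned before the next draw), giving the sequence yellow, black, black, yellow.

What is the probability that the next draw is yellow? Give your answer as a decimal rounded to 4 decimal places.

0.4367

Compute the likelihood of the observed sequence for each case: P(data | r = 1) = (8/9)(1/9)(1/9)(8/9) = 0.0097546; P(data | r = 4) = (5/9)(4/9)(4/9)(5/9) = 0.060966; P(data | r = 5) = (4/9)(5/9)(5/9)(4/9) = 0.060966; P(data | r = 7) = (2/9)(7/9)(7/9)(2/9) = 0.029873; P(data | r = 8) = (1/9)(8/9)(8/9)(1/9) = 0.0097546.
Multiplying each by its prior: 1/7 · 0.0097546 = 0.0013935, 3/14 · 0.060966 = 0.013064, 3/14 · 0.060966 = 0.013064, 2/7 · 0.029873 = 0.0085353, 1/7 · 0.0097546 = 0.0013935; with total 0.037451.
Normalising, the posterior is P(r = 1 | data) = 0.037209, P(r = 4 | data) = 0.34884, P(r = 5 | data) = 0.34884, P(r = 7 | data) = 0.22791, P(r = 8 | data) = 0.037209.
Averaging over the posterior, P(yellow next | data) = (8/9)(0.037209) + (5/9)(0.34884) + (4/9)(0.34884) + (2/9)(0.22791) + (1/9)(0.037209) = 0.43669.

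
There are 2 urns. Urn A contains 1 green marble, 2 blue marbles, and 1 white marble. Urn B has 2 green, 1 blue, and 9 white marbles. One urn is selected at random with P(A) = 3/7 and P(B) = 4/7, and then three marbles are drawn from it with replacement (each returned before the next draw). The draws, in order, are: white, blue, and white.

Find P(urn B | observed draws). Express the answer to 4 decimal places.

0.6667

For each hypothesis, P(data | H) works out to: P(data | urn A) = (1/4)(2/4)(1/4) = 1/32; P(data | urn B) = (9/12)(1/12)(9/12) = 3/64.
Multiplying each by its prior: 3/7 · 1/32 = 3/224, 4/7 · 3/64 = 3/112; these sum to 9/224.
By Bayes' rule, P(urn B | data) = (3/112) / (9/224) = 2/3.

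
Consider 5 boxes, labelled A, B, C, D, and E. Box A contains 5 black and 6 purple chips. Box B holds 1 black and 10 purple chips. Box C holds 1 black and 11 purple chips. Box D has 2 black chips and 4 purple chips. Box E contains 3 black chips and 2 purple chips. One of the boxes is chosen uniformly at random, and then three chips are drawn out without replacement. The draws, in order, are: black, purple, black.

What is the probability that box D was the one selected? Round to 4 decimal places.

For each hypothesis, P(data | H) works out to: P(data | box A) = (5/11)(6/10)(4/9) = 4/33; P(data | box B) = (1/11)(10/10)(0/9) = 0; P(data | box C) = (1/12)(11/11)(0/10) = 0; P(data | box D) = (2/6)(4/5)(1/4) = 1/15; P(data | box E) = (3/5)(2/4)(2/3) = 1/5.
The prior-weighted likelihoods are 1/5 · 4/33 = 4/165, 1/5 · 0 = 0, 1/5 · 0 = 0, 1/5 · 1/15 = 1/75, 1/5 · 1/5 = 1/25; summing to 64/825.
Hence P(box D | data) = (1/75) / (64/825) = 11/64.

0.1719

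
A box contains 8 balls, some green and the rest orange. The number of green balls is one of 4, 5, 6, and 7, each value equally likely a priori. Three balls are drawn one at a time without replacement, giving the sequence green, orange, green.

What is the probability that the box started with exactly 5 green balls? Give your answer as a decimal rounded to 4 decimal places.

0.2857

For each hypothesis, P(data | H) works out to: P(data | r = 4) = (4/8)(4/7)(3/6) = 1/7; P(data | r = 5) = (5/8)(3/7)(4/6) = 5/28; P(data | r = 6) = (6/8)(2/7)(5/6) = 5/28; P(data | r = 7) = (7/8)(1/7)(6/6) = 1/8.
The prior-weighted likelihoods are 1/4 · 1/7 = 1/28, 1/4 · 5/28 = 5/112, 1/4 · 5/28 = 5/112, 1/4 · 1/8 = 1/32; these sum to 5/32.
So P(r = 5 | data) = (5/112) / (5/32) = 2/7.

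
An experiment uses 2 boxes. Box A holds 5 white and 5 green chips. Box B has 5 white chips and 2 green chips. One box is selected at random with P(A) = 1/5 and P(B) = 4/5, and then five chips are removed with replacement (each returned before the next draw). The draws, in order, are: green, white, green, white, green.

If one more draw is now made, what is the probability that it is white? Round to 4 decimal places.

Compute the likelihood of the observed sequence for each case: P(data | box A) = (5/10)(5/10)(5/10)(5/10)(5/10) = 0.03125; P(data | box B) = (2/7)(5/7)(2/7)(5/7)(2/7) = 0.0119.
Weighting by the prior gives 1/5 · 0.03125 = 0.00625, 4/5 · 0.0119 = 0.0095198; these sum to 0.01577.
Dividing through by the total gives posterior P(box A | data) = 0.39633, P(box B | data) = 0.60367.
So P(white next | data) = Σ P(white next | H) P(H | data) = (1/2)(0.39633) + (5/7)(0.60367) = 0.62936.

0.6294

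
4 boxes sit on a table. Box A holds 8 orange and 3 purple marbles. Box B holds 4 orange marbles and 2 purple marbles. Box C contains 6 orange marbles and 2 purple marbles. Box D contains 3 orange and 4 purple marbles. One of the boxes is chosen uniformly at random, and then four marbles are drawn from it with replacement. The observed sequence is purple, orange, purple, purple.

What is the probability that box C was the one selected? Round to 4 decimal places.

Under each hypothesis, the probability of the observed sequence is: P(data | box A) = (3/11)(8/11)(3/11)(3/11) = 0.014753; P(data | box B) = (2/6)(4/6)(2/6)(2/6) = 0.024691; P(data | box C) = (2/8)(6/8)(2/8)(2/8) = 0.011719; P(data | box D) = (4/7)(3/7)(4/7)(4/7) = 0.079967.
Weighting by the prior gives 1/4 · 0.014753 = 0.0036883, 1/4 · 0.024691 = 0.0061728, 1/4 · 0.011719 = 0.0029297, 1/4 · 0.079967 = 0.019992; summing to 0.032782.
Therefore the posterior P(box C | data) = (0.0029297) / (0.032782) = 0.089368.

0.0894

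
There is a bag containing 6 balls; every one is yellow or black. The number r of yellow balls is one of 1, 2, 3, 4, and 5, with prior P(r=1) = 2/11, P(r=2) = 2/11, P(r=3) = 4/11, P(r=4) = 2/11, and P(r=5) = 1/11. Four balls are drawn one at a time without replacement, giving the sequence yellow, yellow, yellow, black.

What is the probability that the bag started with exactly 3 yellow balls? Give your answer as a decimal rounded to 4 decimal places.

0.3158

Compute the likelihood of the observed sequence for each case: P(data | r = 1) = (1/6)(0/5) = 0; P(data | r = 2) = (2/6)(1/5)(0/4) = 0; P(data | r = 3) = (3/6)(2/5)(1/4)(3/3) = 1/20; P(data | r = 4) = (4/6)(3/5)(2/4)(2/3) = 2/15; P(data | r = 5) = (5/6)(4/5)(3/4)(1/3) = 1/6.
The prior-weighted likelihoods are 2/11 · 0 = 0, 2/11 · 0 = 0, 4/11 · 1/20 = 1/55, 2/11 · 2/15 = 4/165, 1/11 · 1/6 = 1/66; with total 19/330.
So P(r = 3 | data) = (1/55) / (19/330) = 6/19.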